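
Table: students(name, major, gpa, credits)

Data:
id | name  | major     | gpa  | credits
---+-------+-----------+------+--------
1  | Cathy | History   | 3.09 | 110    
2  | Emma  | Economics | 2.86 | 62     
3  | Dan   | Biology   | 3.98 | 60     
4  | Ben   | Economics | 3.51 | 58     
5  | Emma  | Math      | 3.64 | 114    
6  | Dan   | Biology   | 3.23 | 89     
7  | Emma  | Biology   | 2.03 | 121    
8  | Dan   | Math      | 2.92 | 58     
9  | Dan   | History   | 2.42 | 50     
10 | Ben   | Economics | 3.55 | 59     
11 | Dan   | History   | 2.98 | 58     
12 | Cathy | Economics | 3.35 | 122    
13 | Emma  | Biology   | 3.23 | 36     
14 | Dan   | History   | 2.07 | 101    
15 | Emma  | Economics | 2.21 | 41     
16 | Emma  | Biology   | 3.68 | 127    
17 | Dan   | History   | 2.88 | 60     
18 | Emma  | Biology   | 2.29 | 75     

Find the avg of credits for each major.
SELECT major, AVG(credits) as result
FROM students
GROUP BY major

Result:
  Biology: 84.67
  Economics: 68.40
  History: 75.80
  Math: 86.00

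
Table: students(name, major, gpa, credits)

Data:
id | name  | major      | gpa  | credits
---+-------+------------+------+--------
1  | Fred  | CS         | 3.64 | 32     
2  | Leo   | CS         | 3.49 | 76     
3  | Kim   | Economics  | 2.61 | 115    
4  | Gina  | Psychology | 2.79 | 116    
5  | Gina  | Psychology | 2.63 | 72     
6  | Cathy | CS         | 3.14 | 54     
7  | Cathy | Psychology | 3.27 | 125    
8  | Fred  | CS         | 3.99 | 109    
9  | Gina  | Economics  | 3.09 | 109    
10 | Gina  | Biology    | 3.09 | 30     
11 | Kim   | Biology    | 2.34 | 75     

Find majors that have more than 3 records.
SELECT major, COUNT(*) as cnt
FROM students
GROUP BY major
HAVING COUNT(*) > 3

Result:
  CS: 4

Note: HAVING filters groups after aggregation, WHERE filters rows before.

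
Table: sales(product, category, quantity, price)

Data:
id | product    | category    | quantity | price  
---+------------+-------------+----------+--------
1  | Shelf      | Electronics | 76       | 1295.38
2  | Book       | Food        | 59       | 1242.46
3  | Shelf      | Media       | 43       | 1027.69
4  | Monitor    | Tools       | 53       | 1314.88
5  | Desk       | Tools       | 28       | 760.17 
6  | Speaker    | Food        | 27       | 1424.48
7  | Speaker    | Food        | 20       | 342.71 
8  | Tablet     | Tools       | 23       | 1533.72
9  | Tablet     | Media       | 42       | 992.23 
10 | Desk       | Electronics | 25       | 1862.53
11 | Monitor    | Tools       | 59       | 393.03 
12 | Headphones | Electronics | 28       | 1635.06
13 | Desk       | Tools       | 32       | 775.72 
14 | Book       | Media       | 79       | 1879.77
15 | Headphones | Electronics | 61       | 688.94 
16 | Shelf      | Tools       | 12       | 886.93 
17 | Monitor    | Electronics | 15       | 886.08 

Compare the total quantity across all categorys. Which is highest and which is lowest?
SELECT category, SUM(quantity)
FROM sales
GROUP BY category
ORDER BY SUM(quantity)

All groups:
  Food: 106
  Media: 164
  Electronics: 205
  Tools: 207

Highest: Tools (207)
Lowest: Food (106)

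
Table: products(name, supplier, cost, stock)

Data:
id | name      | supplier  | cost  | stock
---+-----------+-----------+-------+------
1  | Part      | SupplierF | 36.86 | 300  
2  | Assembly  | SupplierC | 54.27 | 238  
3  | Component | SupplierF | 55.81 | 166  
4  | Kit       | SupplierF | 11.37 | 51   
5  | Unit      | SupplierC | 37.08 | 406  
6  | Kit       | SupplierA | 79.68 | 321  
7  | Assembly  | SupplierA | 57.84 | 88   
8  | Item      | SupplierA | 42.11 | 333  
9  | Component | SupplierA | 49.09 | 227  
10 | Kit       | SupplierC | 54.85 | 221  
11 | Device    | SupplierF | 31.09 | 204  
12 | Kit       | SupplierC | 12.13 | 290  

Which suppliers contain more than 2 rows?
SELECT supplier, COUNT(*) as cnt
FROM products
GROUP BY supplier
HAVING COUNT(*) > 2

Result:
  SupplierA: 4
  SupplierC: 4
  SupplierF: 4

Note: HAVING filters groups after aggregation, WHERE filters rows before.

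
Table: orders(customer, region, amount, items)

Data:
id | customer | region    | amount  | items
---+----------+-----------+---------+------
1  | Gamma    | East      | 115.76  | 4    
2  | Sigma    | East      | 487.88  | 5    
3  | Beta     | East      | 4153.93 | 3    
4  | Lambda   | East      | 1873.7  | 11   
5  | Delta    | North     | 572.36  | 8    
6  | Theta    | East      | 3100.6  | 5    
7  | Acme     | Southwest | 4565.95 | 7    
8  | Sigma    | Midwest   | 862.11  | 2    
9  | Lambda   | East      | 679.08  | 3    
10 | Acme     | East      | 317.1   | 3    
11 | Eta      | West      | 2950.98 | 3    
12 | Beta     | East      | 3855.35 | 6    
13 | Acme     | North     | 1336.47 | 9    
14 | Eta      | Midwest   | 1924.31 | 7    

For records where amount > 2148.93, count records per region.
SELECT region, COUNT(*)
FROM orders
WHERE amount > 2148.93
GROUP BY region

Note: WHERE filters rows before grouping.

Result:
  East: 3
  Southwest: 1
  West: 1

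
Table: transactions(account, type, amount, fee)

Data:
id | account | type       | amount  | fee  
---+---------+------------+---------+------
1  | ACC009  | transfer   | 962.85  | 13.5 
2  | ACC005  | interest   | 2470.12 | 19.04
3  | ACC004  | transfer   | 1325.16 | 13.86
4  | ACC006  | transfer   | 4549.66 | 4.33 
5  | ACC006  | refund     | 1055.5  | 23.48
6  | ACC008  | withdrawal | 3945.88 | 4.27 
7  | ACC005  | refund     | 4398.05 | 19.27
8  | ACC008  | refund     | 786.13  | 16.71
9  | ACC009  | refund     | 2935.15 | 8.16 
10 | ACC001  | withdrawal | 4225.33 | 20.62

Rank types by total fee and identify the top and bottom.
SELECT type, SUM(fee)
FROM transactions
GROUP BY type
ORDER BY SUM(fee)

All groups:
  interest: 19.04
  withdrawal: 24.89
  transfer: 31.69
  refund: 67.62

Highest: refund (67.62)
Lowest: interest (19.04)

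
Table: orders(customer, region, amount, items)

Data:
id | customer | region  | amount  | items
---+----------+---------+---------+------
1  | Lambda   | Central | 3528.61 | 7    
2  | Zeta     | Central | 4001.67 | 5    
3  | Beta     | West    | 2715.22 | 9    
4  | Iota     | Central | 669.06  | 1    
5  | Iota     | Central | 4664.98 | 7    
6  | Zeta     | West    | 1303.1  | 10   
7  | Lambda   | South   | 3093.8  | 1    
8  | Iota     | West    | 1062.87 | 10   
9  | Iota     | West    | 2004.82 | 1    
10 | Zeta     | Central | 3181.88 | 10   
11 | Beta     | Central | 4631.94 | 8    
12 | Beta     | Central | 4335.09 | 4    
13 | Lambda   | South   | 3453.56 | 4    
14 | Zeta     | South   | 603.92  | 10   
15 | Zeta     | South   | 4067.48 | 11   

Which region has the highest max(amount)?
SELECT region, MAX(amount) as val
FROM orders
GROUP BY region
ORDER BY val DESC
LIMIT 1

Result: Central with max(amount) = 4664.98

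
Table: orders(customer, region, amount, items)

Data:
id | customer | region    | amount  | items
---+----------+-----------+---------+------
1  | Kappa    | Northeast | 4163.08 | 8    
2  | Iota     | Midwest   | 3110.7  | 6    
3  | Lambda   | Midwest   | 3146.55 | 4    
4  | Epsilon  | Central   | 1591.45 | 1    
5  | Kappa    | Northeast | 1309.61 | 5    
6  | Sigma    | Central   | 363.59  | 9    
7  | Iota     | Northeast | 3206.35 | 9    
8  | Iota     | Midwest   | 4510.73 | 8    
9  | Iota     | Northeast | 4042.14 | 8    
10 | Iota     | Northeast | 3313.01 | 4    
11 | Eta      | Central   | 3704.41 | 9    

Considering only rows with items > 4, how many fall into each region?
SELECT region, COUNT(*)
FROM orders
WHERE items > 4
GROUP BY region

Note: WHERE filters rows before grouping.

Result:
  Central: 2
  Midwest: 2
  Northeast: 4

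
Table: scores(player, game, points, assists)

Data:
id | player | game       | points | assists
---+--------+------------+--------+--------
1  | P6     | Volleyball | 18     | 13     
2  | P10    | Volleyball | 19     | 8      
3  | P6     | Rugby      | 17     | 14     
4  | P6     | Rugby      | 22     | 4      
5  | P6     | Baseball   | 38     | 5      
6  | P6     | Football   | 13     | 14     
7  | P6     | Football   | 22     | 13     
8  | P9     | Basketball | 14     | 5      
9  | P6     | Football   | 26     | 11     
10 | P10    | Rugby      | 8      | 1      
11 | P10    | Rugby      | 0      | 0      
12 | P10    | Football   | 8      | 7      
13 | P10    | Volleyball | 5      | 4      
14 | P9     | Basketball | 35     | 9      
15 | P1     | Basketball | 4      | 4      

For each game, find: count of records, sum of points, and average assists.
SELECT game,
       COUNT(*) as cnt,
       SUM(points) as total_points,
       AVG(assists) as avg_assists
FROM scores
GROUP BY game

Result:
  Baseball: 1 records, 38 total points, 5.00 avg assists
  Basketball: 3 records, 53 total points, 6.00 avg assists
  Football: 4 records, 69 total points, 11.25 avg assists
  Rugby: 4 records, 47 total points, 4.75 avg assists
  Volleyball: 3 records, 42 total points, 8.33 avg assists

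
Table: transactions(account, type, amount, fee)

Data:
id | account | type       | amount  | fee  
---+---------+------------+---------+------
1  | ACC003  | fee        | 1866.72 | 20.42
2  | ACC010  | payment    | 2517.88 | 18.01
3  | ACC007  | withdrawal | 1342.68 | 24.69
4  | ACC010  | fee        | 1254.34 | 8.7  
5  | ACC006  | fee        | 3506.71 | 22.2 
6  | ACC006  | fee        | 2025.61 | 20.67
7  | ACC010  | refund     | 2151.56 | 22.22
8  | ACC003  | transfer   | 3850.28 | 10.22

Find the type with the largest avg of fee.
SELECT type, AVG(fee) as val
FROM transactions
GROUP BY type
ORDER BY val DESC
LIMIT 1

Result: withdrawal with avg(fee) = 24.69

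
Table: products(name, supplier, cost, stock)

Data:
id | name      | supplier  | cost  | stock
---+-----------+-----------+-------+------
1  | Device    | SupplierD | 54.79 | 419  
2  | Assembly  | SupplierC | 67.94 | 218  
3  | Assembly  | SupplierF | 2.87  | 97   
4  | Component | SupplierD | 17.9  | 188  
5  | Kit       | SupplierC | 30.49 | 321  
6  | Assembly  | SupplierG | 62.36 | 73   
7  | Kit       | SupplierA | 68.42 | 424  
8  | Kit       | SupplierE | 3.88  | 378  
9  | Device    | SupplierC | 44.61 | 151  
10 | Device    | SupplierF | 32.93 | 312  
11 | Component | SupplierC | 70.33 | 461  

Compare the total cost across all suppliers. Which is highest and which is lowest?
SELECT supplier, SUM(cost)
FROM products
GROUP BY supplier
ORDER BY SUM(cost)

All groups:
  SupplierE: 3.88
  SupplierF: 35.80
  SupplierG: 62.36
  SupplierA: 68.42
  SupplierD: 72.69
  SupplierC: 213.37

Highest: SupplierC (213.37)
Lowest: SupplierE (3.88)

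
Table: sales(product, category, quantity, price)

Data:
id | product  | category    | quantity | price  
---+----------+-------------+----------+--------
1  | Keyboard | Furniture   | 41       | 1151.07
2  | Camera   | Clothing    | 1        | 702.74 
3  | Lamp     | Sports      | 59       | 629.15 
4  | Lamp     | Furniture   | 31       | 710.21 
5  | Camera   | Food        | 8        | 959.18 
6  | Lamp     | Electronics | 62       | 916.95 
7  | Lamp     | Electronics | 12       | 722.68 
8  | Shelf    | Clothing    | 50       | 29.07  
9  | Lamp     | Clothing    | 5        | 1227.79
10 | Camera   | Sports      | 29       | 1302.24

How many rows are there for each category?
SELECT category, COUNT(*) as count
FROM sales
GROUP BY category

Result:
  Clothing: 3
  Electronics: 2
  Food: 1
  Furniture: 2
  Sports: 2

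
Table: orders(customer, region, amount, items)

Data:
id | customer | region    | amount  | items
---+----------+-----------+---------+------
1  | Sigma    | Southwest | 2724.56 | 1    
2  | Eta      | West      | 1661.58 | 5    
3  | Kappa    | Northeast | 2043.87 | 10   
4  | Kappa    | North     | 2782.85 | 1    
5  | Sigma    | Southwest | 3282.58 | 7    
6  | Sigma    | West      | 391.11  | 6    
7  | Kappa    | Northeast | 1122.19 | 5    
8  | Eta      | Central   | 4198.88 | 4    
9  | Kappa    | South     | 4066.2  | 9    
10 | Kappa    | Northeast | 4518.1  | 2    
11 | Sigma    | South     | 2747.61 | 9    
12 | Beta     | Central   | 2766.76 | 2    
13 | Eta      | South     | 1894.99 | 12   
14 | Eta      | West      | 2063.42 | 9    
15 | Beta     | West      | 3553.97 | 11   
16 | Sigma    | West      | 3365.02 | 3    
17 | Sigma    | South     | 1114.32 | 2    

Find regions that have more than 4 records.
SELECT region, COUNT(*) as cnt
FROM orders
GROUP BY region
HAVING COUNT(*) > 4

Result:
  West: 5

Note: HAVING filters groups after aggregation, WHERE filters rows before.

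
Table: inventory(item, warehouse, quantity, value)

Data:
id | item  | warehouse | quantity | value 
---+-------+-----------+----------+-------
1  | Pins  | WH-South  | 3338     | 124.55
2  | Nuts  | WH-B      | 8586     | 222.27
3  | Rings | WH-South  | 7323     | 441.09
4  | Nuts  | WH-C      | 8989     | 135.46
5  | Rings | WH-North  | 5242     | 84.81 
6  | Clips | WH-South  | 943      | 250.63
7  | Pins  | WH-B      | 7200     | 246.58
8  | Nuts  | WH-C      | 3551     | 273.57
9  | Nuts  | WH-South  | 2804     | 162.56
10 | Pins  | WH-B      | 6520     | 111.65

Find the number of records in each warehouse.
SELECT warehouse, COUNT(*) as count
FROM inventory
GROUP BY warehouse

Result:
  WH-B: 3
  WH-C: 2
  WH-North: 1
  WH-South: 4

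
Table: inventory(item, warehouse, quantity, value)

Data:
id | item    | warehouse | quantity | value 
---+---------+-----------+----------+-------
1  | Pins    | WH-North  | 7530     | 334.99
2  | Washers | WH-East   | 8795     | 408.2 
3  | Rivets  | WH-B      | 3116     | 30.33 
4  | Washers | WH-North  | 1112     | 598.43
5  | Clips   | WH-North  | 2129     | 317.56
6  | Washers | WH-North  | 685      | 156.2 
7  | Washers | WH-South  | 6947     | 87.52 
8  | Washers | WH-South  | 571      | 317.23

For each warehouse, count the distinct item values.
SELECT warehouse, COUNT(DISTINCT item)
FROM inventory
GROUP BY warehouse

Result:
  WH-B: 1 distinct
  WH-East: 1 distinct
  WH-North: 3 distinct
  WH-South: 1 distinct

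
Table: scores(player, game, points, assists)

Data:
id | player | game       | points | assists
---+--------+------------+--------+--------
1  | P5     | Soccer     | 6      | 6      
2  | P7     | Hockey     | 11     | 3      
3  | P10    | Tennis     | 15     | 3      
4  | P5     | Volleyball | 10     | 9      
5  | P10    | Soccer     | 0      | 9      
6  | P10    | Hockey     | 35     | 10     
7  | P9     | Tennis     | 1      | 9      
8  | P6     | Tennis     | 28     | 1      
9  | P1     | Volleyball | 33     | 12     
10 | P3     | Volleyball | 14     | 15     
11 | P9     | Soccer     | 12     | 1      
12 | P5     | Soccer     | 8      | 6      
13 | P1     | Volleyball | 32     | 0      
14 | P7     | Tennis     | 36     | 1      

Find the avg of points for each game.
SELECT game, AVG(points) as result
FROM scores
GROUP BY game

Result:
  Hockey: 23.00
  Soccer: 6.50
  Tennis: 20.00
  Volleyball: 22.25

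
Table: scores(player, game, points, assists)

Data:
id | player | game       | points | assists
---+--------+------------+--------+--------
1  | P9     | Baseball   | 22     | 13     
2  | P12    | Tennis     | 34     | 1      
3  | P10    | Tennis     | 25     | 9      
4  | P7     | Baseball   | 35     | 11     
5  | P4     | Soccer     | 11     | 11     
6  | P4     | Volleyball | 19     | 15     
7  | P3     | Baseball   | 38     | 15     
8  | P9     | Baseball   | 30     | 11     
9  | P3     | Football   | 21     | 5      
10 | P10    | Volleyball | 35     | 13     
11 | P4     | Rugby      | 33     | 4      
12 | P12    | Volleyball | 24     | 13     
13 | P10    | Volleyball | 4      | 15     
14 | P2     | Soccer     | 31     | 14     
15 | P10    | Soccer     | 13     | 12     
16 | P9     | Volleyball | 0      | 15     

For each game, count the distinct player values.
SELECT game, COUNT(DISTINCT player)
FROM scores
GROUP BY game

Result:
  Baseball: 3 distinct
  Football: 1 distinct
  Rugby: 1 distinct
  Soccer: 3 distinct
  Tennis: 2 distinct
  Volleyball: 4 distinct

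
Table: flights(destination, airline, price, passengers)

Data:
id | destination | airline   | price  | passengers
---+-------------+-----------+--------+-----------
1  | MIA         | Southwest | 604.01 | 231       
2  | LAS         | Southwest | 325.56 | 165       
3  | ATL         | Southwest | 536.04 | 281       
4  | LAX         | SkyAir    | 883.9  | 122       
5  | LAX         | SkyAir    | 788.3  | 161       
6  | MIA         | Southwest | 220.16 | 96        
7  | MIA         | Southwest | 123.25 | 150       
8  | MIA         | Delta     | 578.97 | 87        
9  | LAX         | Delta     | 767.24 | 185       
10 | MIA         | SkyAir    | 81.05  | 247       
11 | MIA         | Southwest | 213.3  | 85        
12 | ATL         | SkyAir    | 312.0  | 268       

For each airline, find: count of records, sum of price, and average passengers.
SELECT airline,
       COUNT(*) as cnt,
       SUM(price) as total_price,
       AVG(passengers) as avg_passengers
FROM flights
GROUP BY airline

Result:
  Delta: 2 records, 1346.21 total price, 136.00 avg passengers
  SkyAir: 4 records, 2065.25 total price, 199.50 avg passengers
  Southwest: 6 records, 2022.32 total price, 168.00 avg passengers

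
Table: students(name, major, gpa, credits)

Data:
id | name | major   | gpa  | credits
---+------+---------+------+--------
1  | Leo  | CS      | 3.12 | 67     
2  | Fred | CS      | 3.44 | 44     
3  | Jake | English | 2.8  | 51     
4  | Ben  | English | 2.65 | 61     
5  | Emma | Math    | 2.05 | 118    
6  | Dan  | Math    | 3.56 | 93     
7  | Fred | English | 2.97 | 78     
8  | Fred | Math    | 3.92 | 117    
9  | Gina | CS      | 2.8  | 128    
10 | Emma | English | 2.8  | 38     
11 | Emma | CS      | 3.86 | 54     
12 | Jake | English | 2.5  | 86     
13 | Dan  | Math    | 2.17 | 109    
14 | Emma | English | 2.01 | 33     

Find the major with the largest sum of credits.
SELECT major, SUM(credits) as val
FROM students
GROUP BY major
ORDER BY val DESC
LIMIT 1

Result: Math with sum(credits) = 437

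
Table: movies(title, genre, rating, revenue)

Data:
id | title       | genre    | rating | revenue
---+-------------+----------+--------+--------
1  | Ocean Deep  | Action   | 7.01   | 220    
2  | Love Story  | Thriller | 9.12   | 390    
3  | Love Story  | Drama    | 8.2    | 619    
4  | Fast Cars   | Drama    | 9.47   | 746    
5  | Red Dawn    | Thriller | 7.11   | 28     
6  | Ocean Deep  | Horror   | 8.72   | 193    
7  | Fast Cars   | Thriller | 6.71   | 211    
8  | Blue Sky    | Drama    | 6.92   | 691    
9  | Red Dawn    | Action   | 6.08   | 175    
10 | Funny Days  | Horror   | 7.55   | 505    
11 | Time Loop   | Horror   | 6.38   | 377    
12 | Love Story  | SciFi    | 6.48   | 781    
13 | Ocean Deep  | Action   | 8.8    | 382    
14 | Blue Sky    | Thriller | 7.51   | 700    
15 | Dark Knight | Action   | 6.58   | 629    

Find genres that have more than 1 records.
SELECT genre, COUNT(*) as cnt
FROM movies
GROUP BY genre
HAVING COUNT(*) > 1

Result:
  Action: 4
  Drama: 3
  Horror: 3
  Thriller: 4

Note: HAVING filters groups after aggregation, WHERE filters rows before.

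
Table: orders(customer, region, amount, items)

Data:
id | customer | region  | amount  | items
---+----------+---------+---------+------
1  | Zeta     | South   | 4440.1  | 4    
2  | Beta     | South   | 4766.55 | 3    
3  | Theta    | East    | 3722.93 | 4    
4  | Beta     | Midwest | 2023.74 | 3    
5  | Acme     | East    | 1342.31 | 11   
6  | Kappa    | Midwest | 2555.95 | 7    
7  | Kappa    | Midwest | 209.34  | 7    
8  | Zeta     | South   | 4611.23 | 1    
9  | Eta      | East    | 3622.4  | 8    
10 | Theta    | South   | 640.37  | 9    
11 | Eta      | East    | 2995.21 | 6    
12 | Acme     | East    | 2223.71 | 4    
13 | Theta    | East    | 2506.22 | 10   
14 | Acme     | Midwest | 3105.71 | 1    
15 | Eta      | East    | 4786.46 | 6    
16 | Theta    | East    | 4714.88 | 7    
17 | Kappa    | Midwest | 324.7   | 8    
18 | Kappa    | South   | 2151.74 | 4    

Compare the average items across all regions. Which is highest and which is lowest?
SELECT region, AVG(items)
FROM orders
GROUP BY region
ORDER BY AVG(items)

All groups:
  South: 4.20
  Midwest: 5.20
  East: 7.00

Highest: East (7.00)
Lowest: South (4.20)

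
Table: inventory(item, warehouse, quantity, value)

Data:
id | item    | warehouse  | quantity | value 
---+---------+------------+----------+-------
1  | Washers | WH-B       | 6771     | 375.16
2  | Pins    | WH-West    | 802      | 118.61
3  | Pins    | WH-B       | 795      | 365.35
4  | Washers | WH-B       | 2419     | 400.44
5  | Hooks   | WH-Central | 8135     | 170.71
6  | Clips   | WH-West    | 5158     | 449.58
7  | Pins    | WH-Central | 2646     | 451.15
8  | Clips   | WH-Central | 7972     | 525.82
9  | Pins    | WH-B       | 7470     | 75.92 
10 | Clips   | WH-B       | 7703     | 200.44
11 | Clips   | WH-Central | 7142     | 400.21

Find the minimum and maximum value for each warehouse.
SELECT warehouse, MIN(value), MAX(value)
FROM inventory
GROUP BY warehouse

Result:
  WH-B: min=75.92, max=400.44
  WH-Central: min=170.71, max=525.82
  WH-West: min=118.61, max=449.58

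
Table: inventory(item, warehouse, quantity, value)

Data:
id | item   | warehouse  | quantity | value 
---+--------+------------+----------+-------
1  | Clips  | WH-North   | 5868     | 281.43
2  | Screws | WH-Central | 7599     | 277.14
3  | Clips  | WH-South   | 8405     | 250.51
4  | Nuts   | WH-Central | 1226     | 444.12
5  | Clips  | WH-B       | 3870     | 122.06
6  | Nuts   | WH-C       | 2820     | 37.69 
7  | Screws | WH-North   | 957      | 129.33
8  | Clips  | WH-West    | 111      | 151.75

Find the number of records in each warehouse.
SELECT warehouse, COUNT(*) as count
FROM inventory
GROUP BY warehouse

Result:
  WH-B: 1
  WH-C: 1
  WH-Central: 2
  WH-North: 2
  WH-South: 1
  WH-West: 1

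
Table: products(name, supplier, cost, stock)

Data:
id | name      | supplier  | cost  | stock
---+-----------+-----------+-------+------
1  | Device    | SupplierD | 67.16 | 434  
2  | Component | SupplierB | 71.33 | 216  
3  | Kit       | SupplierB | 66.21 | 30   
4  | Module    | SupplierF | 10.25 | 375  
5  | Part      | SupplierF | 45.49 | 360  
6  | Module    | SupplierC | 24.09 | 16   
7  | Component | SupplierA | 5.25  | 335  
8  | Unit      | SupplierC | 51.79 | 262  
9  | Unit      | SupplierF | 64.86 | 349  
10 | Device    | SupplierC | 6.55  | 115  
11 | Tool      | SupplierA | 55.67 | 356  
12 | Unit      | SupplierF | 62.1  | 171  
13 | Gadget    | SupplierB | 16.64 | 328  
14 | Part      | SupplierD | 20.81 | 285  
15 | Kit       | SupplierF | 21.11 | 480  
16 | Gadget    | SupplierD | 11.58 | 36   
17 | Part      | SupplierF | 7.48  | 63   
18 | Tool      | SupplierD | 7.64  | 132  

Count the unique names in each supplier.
SELECT supplier, COUNT(DISTINCT name)
FROM products
GROUP BY supplier

Result:
  SupplierA: 2 distinct
  SupplierB: 3 distinct
  SupplierC: 3 distinct
  SupplierD: 4 distinct
  SupplierF: 4 distinct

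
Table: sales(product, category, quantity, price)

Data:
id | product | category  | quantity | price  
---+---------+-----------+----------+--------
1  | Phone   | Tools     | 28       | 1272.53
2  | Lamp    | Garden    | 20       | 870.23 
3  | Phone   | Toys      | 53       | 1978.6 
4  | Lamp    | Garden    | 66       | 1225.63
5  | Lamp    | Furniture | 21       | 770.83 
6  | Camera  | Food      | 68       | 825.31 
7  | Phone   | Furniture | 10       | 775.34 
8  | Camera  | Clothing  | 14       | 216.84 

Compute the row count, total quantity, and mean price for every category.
SELECT category,
       COUNT(*) as cnt,
       SUM(quantity) as total_quantity,
       AVG(price) as avg_price
FROM sales
GROUP BY category

Result:
  Clothing: 1 records, 14 total quantity, 216.84 avg price
  Food: 1 records, 68 total quantity, 825.31 avg price
  Furniture: 2 records, 31 total quantity, 773.09 avg price
  Garden: 2 records, 86 total quantity, 1047.93 avg price
  Tools: 1 records, 28 total quantity, 1272.53 avg price
  Toys: 1 records, 53 total quantity, 1978.60 avg price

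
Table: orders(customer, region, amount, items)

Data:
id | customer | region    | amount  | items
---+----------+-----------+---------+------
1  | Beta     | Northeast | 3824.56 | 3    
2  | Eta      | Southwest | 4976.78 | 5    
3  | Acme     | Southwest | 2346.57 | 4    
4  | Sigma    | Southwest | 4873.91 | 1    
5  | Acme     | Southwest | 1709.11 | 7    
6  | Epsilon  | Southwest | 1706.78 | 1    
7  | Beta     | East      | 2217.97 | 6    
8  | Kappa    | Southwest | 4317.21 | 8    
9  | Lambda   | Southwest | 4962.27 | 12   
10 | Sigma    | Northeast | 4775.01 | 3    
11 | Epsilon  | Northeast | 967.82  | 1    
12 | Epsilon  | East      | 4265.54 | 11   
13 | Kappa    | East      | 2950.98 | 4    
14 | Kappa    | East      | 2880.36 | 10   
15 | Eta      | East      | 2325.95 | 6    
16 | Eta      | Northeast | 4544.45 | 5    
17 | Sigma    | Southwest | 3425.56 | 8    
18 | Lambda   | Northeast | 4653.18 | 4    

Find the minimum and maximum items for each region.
SELECT region, MIN(items), MAX(items)
FROM orders
GROUP BY region

Result:
  East: min=4, max=11
  Northeast: min=1, max=5
  Southwest: min=1, max=12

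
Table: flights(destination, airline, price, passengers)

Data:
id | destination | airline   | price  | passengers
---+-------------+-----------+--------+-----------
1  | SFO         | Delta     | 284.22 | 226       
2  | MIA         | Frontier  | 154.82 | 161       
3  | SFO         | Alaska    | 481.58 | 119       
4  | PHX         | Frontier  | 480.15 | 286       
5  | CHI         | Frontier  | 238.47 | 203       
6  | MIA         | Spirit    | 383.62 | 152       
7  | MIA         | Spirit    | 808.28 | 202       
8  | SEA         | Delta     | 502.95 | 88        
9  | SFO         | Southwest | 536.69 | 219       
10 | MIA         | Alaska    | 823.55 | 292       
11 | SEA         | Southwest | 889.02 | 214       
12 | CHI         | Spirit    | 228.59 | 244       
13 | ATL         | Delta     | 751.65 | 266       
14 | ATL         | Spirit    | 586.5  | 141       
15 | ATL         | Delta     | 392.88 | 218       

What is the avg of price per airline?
SELECT airline, AVG(price) as result
FROM flights
GROUP BY airline

Result:
  Alaska: 652.57
  Delta: 482.93
  Frontier: 291.15
  Southwest: 712.86
  Spirit: 501.75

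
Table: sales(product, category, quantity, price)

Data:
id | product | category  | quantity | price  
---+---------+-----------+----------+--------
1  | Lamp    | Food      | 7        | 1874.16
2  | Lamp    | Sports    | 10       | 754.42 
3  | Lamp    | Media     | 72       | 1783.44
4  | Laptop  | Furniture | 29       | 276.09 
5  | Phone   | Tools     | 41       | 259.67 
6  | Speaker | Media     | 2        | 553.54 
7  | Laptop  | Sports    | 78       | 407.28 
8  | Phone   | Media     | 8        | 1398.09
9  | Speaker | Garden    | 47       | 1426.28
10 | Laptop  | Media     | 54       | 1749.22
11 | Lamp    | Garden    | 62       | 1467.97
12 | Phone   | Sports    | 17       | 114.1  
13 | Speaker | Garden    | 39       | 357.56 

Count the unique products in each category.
SELECT category, COUNT(DISTINCT product)
FROM sales
GROUP BY category

Result:
  Food: 1 distinct
  Furniture: 1 distinct
  Garden: 2 distinct
  Media: 4 distinct
  Sports: 3 distinct
  Tools: 1 distinct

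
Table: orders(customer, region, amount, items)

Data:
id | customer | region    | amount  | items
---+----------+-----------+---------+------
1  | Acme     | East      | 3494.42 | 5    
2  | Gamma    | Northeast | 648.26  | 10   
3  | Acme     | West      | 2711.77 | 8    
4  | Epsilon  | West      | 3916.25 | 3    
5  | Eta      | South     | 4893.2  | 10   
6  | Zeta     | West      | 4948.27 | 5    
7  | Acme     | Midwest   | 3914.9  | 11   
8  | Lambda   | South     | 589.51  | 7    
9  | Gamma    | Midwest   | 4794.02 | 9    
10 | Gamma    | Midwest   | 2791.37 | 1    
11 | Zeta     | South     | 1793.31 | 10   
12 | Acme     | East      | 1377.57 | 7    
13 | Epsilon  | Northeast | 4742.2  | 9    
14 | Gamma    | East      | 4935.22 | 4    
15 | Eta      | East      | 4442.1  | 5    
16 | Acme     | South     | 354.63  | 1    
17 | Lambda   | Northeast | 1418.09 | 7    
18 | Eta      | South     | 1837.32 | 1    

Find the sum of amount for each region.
SELECT region, SUM(amount) as result
FROM orders
GROUP BY region

Result:
  East: 14249.31
  Midwest: 11500.29
  Northeast: 6808.55
  South: 9467.97
  West: 11576.29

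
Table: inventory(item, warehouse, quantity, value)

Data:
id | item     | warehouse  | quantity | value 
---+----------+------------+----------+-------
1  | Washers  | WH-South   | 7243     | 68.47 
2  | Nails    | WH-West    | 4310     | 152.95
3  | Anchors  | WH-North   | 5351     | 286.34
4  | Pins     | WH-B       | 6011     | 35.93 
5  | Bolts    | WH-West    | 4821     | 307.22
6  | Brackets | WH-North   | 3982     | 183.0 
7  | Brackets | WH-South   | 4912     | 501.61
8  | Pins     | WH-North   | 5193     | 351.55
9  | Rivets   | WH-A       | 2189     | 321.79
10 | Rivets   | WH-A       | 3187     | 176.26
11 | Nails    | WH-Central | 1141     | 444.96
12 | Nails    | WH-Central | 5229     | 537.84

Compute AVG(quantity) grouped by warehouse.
SELECT warehouse, AVG(quantity) as result
FROM inventory
GROUP BY warehouse

Result:
  WH-A: 2688.00
  WH-B: 6011.00
  WH-Central: 3185.00
  WH-North: 4842.00
  WH-South: 6077.50
  WH-West: 4565.50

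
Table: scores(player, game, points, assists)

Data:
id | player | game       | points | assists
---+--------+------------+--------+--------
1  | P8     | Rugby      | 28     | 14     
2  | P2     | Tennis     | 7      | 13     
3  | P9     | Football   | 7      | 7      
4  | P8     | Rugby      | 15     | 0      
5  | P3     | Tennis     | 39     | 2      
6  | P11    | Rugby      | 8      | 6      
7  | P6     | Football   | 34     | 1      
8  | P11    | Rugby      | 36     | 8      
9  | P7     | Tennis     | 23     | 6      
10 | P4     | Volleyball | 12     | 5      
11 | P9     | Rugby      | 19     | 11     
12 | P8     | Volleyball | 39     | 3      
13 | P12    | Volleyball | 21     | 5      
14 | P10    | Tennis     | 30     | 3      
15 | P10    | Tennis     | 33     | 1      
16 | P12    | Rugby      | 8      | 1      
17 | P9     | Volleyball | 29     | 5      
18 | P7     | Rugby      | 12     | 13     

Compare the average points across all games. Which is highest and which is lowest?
SELECT game, AVG(points)
FROM scores
GROUP BY game
ORDER BY AVG(points)

All groups:
  Rugby: 18.00
  Football: 20.50
  Volleyball: 25.25
  Tennis: 26.40

Highest: Tennis (26.40)
Lowest: Rugby (18.00)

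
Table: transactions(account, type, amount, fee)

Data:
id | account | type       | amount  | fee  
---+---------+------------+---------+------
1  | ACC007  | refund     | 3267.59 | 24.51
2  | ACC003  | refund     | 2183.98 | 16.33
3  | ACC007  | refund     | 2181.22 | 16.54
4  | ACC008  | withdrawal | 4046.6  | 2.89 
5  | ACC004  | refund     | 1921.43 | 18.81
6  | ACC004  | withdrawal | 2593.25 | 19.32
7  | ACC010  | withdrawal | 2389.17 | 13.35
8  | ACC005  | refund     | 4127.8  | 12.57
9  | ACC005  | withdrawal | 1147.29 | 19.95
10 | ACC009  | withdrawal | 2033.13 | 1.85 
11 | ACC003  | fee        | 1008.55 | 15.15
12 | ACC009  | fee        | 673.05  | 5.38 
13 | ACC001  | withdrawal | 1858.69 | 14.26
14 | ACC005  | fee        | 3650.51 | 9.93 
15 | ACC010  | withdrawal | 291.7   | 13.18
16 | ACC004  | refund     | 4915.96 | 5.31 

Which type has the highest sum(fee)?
SELECT type, SUM(fee) as val
FROM transactions
GROUP BY type
ORDER BY val DESC
LIMIT 1

Result: refund with sum(fee) = 94.07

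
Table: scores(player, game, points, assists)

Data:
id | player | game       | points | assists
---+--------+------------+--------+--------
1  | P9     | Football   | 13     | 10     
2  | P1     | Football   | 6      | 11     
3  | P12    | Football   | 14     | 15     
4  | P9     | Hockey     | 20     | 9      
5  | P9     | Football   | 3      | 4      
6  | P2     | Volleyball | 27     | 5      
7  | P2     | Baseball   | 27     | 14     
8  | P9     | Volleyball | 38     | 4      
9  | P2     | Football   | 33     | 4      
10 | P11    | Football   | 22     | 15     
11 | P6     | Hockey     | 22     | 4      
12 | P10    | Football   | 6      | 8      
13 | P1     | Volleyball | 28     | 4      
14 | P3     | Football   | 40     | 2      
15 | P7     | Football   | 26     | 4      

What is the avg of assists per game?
SELECT game, AVG(assists) as result
FROM scores
GROUP BY game

Result:
  Baseball: 14.00
  Football: 8.11
  Hockey: 6.50
  Volleyball: 4.33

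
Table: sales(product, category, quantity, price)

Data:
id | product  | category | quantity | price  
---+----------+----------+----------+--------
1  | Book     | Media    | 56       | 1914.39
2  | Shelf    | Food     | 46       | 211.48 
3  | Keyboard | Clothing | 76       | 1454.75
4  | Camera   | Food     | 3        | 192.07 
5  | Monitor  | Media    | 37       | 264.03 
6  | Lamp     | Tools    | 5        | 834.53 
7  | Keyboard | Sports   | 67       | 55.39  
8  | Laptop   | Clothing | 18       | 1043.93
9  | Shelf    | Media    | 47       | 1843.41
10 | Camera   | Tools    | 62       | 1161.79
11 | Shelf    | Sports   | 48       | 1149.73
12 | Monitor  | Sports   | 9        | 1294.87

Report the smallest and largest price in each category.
SELECT category, MIN(price), MAX(price)
FROM sales
GROUP BY category

Result:
  Clothing: min=1043.93, max=1454.75
  Food: min=192.07, max=211.48
  Media: min=264.03, max=1914.39
  Sports: min=55.39, max=1294.87
  Tools: min=834.53, max=1161.79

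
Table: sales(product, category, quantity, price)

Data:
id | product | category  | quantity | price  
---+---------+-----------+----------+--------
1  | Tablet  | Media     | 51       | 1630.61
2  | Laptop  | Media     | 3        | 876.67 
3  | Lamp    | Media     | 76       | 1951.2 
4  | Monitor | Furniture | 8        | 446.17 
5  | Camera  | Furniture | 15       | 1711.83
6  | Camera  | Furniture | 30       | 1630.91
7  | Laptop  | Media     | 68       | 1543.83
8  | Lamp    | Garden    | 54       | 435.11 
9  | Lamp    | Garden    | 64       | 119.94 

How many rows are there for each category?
SELECT category, COUNT(*) as count
FROM sales
GROUP BY category

Result:
  Furniture: 3
  Garden: 2
  Media: 4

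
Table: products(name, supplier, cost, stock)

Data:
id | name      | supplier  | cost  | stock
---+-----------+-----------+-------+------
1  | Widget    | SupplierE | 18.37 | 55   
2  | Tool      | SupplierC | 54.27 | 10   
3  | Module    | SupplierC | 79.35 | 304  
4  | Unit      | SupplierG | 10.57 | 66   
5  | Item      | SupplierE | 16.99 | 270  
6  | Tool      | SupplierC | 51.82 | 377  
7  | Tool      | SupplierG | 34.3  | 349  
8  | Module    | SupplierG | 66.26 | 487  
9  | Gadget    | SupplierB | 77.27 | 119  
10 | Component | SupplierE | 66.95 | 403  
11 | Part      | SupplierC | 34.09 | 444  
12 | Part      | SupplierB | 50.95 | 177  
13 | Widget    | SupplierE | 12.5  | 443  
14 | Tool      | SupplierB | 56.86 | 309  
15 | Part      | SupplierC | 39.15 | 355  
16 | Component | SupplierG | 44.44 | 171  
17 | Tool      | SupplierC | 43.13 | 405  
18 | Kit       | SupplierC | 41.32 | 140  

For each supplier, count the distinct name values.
SELECT supplier, COUNT(DISTINCT name)
FROM products
GROUP BY supplier

Result:
  SupplierB: 3 distinct
  SupplierC: 4 distinct
  SupplierE: 3 distinct
  SupplierG: 4 distinct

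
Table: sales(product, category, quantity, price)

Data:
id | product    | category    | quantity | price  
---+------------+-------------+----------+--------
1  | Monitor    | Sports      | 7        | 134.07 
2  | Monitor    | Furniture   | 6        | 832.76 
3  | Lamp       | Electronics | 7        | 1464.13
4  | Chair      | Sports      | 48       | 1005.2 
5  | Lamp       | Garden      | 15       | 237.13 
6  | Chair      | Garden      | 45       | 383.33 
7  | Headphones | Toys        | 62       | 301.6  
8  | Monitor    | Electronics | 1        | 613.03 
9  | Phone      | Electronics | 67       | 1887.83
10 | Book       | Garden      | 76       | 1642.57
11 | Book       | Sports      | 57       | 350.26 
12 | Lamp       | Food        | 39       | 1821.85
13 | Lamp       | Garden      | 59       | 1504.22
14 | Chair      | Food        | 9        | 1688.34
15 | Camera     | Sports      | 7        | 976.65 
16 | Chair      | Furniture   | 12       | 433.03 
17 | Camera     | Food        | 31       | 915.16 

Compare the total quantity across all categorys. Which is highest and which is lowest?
SELECT category, SUM(quantity)
FROM sales
GROUP BY category
ORDER BY SUM(quantity)

All groups:
  Furniture: 18
  Toys: 62
  Electronics: 75
  Food: 79
  Sports: 119
  Garden: 195

Highest: Garden (195)
Lowest: Furniture (18)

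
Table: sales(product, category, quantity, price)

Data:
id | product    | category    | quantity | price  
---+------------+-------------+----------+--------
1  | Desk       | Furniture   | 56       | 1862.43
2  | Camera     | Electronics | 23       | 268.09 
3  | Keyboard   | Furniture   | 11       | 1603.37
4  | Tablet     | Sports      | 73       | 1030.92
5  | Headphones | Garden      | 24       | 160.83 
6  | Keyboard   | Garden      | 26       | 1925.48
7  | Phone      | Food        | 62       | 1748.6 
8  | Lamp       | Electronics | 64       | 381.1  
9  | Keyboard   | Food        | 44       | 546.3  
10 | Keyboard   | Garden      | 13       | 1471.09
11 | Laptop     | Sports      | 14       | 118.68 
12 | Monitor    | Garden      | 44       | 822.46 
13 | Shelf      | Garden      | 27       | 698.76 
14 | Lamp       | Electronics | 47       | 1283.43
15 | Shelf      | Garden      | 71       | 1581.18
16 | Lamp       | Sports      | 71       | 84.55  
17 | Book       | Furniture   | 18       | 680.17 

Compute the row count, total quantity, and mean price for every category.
SELECT category,
       COUNT(*) as cnt,
       SUM(quantity) as total_quantity,
       AVG(price) as avg_price
FROM sales
GROUP BY category

Result:
  Electronics: 3 records, 134 total quantity, 644.21 avg price
  Food: 2 records, 106 total quantity, 1147.45 avg price
  Furniture: 3 records, 85 total quantity, 1381.99 avg price
  Garden: 6 records, 205 total quantity, 1109.97 avg price
  Sports: 3 records, 158 total quantity, 411.38 avg price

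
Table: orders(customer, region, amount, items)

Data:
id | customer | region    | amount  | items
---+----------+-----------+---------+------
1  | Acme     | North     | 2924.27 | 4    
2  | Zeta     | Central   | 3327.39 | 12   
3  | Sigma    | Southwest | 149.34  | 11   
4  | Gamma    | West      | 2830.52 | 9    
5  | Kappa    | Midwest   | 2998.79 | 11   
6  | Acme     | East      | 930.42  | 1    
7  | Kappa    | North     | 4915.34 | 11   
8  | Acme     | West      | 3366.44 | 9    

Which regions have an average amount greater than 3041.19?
SELECT region, AVG(amount)
FROM orders
GROUP BY region
HAVING AVG(amount) > 3041.19

Result:
  Central: avg=3327.39
  North: avg=3919.81
  West: avg=3098.48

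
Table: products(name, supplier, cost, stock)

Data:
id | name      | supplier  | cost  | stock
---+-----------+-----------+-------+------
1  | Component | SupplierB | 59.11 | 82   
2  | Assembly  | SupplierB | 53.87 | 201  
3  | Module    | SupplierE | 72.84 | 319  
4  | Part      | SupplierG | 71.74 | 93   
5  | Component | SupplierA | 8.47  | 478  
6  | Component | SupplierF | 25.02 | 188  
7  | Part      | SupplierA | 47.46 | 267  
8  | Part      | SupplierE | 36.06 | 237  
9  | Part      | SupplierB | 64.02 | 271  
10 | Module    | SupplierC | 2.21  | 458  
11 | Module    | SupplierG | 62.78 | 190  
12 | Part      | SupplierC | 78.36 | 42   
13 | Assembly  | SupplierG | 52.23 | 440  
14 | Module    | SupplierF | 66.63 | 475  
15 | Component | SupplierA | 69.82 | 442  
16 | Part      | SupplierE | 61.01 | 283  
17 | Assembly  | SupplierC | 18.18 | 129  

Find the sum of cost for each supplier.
SELECT supplier, SUM(cost) as result
FROM products
GROUP BY supplier

Result:
  SupplierA: 125.75
  SupplierB: 177.00
  SupplierC: 98.75
  SupplierE: 169.91
  SupplierF: 91.65
  SupplierG: 186.75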